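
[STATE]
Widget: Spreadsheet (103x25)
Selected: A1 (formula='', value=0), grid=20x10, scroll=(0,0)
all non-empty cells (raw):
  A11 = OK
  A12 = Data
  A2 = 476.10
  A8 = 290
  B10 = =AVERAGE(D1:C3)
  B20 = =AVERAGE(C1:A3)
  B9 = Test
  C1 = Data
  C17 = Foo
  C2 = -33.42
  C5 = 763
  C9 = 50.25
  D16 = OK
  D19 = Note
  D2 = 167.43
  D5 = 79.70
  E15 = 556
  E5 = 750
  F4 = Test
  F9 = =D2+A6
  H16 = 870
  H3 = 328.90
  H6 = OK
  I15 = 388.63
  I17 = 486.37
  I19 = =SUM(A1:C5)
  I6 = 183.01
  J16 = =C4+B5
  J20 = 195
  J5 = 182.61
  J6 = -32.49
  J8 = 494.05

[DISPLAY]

A1:                                                                                                    
       A       B       C       D       E       F       G       H       I       J                       
-------------------------------------------------------------------------------------------------------
  1      [0]       0Data           0       0       0       0       0       0       0                   
  2   476.10       0  -33.42  167.43       0       0       0       0       0       0                   
  3        0       0       0       0       0       0       0  328.90       0       0                   
  4        0       0       0       0       0Test           0       0       0       0                   
  5        0       0     763   79.70     750       0       0       0       0  182.61                   
  6        0       0       0       0       0       0       0OK        183.01  -32.49                   
  7        0       0       0       0       0       0       0       0       0       0                   
  8      290       0       0       0       0       0       0       0       0  494.05                   
  9        0Test       50.25       0       0  167.43       0       0       0       0                   
 10        0   26.80       0       0       0       0       0       0       0       0                   
 11 OK             0       0       0       0       0       0       0       0       0                   
 12 Data           0       0       0       0       0       0       0       0       0                   
 13        0       0       0       0       0       0       0       0       0       0                   
 14        0       0       0       0       0       0       0       0       0       0                   
 15        0       0       0       0     556       0       0       0  388.63       0                   
 16        0       0       0OK             0       0       0     870       0       0                   
 17        0       0Foo            0       0       0       0       0  486.37       0                   
 18        0       0       0       0       0       0       0       0       0       0                   
 19        0       0       0Note           0       0       0       0 1205.68       0                   
 20        0   55.34       0       0       0       0       0       0       0     195                   
                                                                                                       
                                                                                                       


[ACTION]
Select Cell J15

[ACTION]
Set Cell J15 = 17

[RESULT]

J15: 17                                                                                                
       A       B       C       D       E       F       G       H       I       J                       
-------------------------------------------------------------------------------------------------------
  1        0       0Data           0       0       0       0       0       0       0                   
  2   476.10       0  -33.42  167.43       0       0       0       0       0       0                   
  3        0       0       0       0       0       0       0  328.90       0       0                   
  4        0       0       0       0       0Test           0       0       0       0                   
  5        0       0     763   79.70     750       0       0       0       0  182.61                   
  6        0       0       0       0       0       0       0OK        183.01  -32.49                   
  7        0       0       0       0       0       0       0       0       0       0                   
  8      290       0       0       0       0       0       0       0       0  494.05                   
  9        0Test       50.25       0       0  167.43       0       0       0       0                   
 10        0   26.80       0       0       0       0       0       0       0       0                   
 11 OK             0       0       0       0       0       0       0       0       0                   
 12 Data           0       0       0       0       0       0       0       0       0                   
 13        0       0       0       0       0       0       0       0       0       0                   
 14        0       0       0       0       0       0       0       0       0       0                   
 15        0       0       0       0     556       0       0       0  388.63    [17]                   
 16        0       0       0OK             0       0       0     870       0       0                   
 17        0       0Foo            0       0       0       0       0  486.37       0                   
 18        0       0       0       0       0       0       0       0       0       0                   
 19        0       0       0Note           0       0       0       0 1205.68       0                   
 20        0   55.34       0       0       0       0       0       0       0     195                   
                                                                                                       
                                                                                                       


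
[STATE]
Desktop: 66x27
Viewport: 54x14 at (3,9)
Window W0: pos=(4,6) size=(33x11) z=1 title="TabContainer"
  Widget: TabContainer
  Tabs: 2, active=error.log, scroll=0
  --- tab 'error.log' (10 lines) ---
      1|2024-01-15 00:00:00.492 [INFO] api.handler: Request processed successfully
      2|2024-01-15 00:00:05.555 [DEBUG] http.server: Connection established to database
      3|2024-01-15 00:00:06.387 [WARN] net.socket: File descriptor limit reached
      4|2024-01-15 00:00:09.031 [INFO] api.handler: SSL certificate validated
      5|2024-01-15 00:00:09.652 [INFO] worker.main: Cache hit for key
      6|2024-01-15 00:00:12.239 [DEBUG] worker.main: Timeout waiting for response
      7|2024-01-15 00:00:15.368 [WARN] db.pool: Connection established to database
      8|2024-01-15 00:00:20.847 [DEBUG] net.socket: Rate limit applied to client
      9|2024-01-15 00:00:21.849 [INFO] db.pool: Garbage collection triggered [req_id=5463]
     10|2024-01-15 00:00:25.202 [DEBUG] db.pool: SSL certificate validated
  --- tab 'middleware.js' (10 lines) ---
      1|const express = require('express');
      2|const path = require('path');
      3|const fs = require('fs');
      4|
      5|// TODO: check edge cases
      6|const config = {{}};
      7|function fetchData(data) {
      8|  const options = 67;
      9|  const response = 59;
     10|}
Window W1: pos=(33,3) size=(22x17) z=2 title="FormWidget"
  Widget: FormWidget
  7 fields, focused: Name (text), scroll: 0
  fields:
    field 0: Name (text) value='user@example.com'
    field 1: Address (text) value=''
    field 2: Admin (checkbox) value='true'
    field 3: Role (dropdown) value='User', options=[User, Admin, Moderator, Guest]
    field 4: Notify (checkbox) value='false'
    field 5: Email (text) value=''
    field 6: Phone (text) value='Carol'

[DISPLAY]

 ┃[error.log]│ middleware.js  ┃  Role:       [Use▼]┃  
 ┃────────────────────────────┃  Notify:     [ ]   ┃  
 ┃2024-01-15 00:00:00.492 [INF┃  Email:      [    ]┃  
 ┃2024-01-15 00:00:05.555 [DEB┃  Phone:      [Caro]┃  
 ┃2024-01-15 00:00:06.387 [WAR┃                    ┃  
 ┃2024-01-15 00:00:09.031 [INF┃                    ┃  
 ┃2024-01-15 00:00:09.652 [INF┃                    ┃  
 ┗━━━━━━━━━━━━━━━━━━━━━━━━━━━━┃                    ┃  
                              ┃                    ┃  
                              ┃                    ┃  
                              ┗━━━━━━━━━━━━━━━━━━━━┛  
                                                      
                                                      
                                                      


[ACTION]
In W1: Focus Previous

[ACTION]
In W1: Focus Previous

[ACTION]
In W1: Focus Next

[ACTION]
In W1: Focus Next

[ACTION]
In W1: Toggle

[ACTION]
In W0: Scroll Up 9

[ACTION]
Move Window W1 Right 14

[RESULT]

 ┃[error.log]│ middleware.js     ┃       ┃  Role:     
 ┃───────────────────────────────┃       ┃  Notify:   
 ┃2024-01-15 00:00:00.492 [INFO] ┃       ┃  Email:    
 ┃2024-01-15 00:00:05.555 [DEBUG]┃       ┃  Phone:    
 ┃2024-01-15 00:00:06.387 [WARN] ┃       ┃            
 ┃2024-01-15 00:00:09.031 [INFO] ┃       ┃            
 ┃2024-01-15 00:00:09.652 [INFO] ┃       ┃            
 ┗━━━━━━━━━━━━━━━━━━━━━━━━━━━━━━━┛       ┃            
                                         ┃            
                                         ┃            
                                         ┗━━━━━━━━━━━━
                                                      
                                                      
                                                      


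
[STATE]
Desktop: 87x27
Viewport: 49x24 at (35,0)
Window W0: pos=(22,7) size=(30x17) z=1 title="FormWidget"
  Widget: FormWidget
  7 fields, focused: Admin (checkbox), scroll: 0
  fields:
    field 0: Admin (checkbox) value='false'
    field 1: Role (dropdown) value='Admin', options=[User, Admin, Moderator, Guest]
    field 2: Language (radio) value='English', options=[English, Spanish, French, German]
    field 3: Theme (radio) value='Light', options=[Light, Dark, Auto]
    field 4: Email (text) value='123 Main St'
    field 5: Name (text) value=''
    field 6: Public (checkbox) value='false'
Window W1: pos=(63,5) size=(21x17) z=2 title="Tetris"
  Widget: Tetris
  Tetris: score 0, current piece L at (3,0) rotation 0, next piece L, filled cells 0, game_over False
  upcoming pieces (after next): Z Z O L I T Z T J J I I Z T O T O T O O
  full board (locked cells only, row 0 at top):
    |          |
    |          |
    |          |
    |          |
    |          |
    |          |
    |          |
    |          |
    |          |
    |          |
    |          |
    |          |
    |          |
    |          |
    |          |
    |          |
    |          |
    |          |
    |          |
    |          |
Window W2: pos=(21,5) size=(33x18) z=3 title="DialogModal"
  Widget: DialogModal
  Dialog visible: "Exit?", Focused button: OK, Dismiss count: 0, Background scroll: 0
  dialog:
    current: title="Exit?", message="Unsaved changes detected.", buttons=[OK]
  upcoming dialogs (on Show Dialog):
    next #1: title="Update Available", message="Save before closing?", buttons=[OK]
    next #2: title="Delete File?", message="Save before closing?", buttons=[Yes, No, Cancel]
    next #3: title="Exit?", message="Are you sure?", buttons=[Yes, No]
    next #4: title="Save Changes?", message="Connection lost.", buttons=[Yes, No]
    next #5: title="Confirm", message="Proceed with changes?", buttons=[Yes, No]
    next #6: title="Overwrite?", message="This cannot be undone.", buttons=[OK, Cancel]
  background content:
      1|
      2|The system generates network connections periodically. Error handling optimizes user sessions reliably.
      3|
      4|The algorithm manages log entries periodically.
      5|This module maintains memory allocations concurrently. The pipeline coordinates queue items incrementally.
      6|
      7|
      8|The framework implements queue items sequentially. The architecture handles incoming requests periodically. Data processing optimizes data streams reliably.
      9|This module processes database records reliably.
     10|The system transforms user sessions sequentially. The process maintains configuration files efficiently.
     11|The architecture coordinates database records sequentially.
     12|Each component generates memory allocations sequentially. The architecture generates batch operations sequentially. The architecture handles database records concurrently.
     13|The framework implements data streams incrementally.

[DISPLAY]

                                                 
                                                 
                                                 
                                                 
                                                 
━━━━━━━━━━━━━━━━━━┓         ┏━━━━━━━━━━━━━━━━━━━┓
                  ┃         ┃ Tetris            ┃
──────────────────┨         ┠───────────────────┨
                  ┃         ┃          │Next:   ┃
nerates network co┃         ┃          │  ▒     ┃
                  ┃         ┃          │▒▒▒     ┃
 manages log entri┃         ┃          │        ┃
───────────────┐al┃         ┃          │        ┃
Exit?          │  ┃         ┃          │        ┃
anges detected.│  ┃         ┃          │Score:  ┃
 [OK]          │e ┃         ┃          │0       ┃
───────────────┘e ┃         ┃          │        ┃
ansforms user sess┃         ┃          │        ┃
ure coordinates da┃         ┃          │        ┃
t generates memory┃         ┃          │        ┃
 implements data s┃         ┃          │        ┃
                  ┃         ┗━━━━━━━━━━━━━━━━━━━┛
━━━━━━━━━━━━━━━━━━┛                              
━━━━━━━━━━━━━━━━┛                                


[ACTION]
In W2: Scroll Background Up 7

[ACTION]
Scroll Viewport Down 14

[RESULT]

                                                 
                                                 
━━━━━━━━━━━━━━━━━━┓         ┏━━━━━━━━━━━━━━━━━━━┓
                  ┃         ┃ Tetris            ┃
──────────────────┨         ┠───────────────────┨
                  ┃         ┃          │Next:   ┃
nerates network co┃         ┃          │  ▒     ┃
                  ┃         ┃          │▒▒▒     ┃
 manages log entri┃         ┃          │        ┃
───────────────┐al┃         ┃          │        ┃
Exit?          │  ┃         ┃          │        ┃
anges detected.│  ┃         ┃          │Score:  ┃
 [OK]          │e ┃         ┃          │0       ┃
───────────────┘e ┃         ┃          │        ┃
ansforms user sess┃         ┃          │        ┃
ure coordinates da┃         ┃          │        ┃
t generates memory┃         ┃          │        ┃
 implements data s┃         ┃          │        ┃
                  ┃         ┗━━━━━━━━━━━━━━━━━━━┛
━━━━━━━━━━━━━━━━━━┛                              
━━━━━━━━━━━━━━━━┛                                
                                                 
                                                 
                                                 


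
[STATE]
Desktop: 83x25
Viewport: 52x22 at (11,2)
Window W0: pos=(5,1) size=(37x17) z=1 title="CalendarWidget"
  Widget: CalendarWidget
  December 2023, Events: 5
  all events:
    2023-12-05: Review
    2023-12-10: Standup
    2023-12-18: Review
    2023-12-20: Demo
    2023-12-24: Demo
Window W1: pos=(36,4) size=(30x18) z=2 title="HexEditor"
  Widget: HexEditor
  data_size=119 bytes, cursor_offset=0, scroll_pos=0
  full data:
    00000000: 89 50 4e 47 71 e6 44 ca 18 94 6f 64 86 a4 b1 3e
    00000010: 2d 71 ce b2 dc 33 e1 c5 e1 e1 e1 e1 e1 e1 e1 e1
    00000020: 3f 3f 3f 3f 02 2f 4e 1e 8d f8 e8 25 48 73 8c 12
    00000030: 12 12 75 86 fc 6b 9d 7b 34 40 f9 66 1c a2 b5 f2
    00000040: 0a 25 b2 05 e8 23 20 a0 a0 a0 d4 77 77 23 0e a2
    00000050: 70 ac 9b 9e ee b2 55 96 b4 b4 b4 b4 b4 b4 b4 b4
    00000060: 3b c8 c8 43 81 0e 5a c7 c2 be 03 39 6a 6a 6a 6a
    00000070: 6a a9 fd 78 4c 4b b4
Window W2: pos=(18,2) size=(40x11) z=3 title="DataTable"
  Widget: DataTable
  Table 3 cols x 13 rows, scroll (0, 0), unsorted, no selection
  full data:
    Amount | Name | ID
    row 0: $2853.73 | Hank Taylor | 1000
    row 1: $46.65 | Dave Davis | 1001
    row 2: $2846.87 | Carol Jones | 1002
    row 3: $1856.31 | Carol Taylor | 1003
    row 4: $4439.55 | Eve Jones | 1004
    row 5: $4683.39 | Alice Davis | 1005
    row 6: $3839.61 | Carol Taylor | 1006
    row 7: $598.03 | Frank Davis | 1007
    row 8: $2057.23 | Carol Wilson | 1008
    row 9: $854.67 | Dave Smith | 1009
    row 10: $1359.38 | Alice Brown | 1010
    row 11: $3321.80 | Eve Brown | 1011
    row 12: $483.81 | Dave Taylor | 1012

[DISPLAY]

ndarWid┏━━━━━━━━━━━━━━━━━━━━━━━━━━━━━━━━━━━━━━┓     
───────┃ DataTable                            ┃     
      D┠──────────────────────────────────────┨━━━━━
 We Th ┃Amount  │Name        │ID              ┃     
       ┃────────┼────────────┼────            ┃─────
*  6  7┃$2853.73│Hank Taylor │1000            ┃ 71 e
 13 14 ┃$46.65  │Dave Davis  │1001            ┃ dc 3
9 20* 2┃$2846.87│Carol Jones │1002            ┃ 02 2
 27 28 ┃$1856.31│Carol Taylor│1003            ┃ fc 6
       ┃$4439.55│Eve Jones   │1004            ┃ e8 2
       ┗━━━━━━━━━━━━━━━━━━━━━━━━━━━━━━━━━━━━━━┛ ee b
                         ┃00000060  3b c8 c8 43 81 0
                         ┃00000070  6a a9 fd 78 4c 4
                         ┃                          
                         ┃                          
━━━━━━━━━━━━━━━━━━━━━━━━━┃                          
                         ┃                          
                         ┃                          
                         ┃                          
                         ┗━━━━━━━━━━━━━━━━━━━━━━━━━━
                                                    
                                                    


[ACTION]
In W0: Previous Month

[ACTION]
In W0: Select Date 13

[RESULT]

ndarWid┏━━━━━━━━━━━━━━━━━━━━━━━━━━━━━━━━━━━━━━┓     
───────┃ DataTable                            ┃     
      N┠──────────────────────────────────────┨━━━━━
 We Th ┃Amount  │Name        │ID              ┃     
  1  2 ┃────────┼────────────┼────            ┃─────
  8  9 ┃$2853.73│Hank Taylor │1000            ┃ 71 e
14 15 1┃$46.65  │Dave Davis  │1001            ┃ dc 3
 22 23 ┃$2846.87│Carol Jones │1002            ┃ 02 2
 29 30 ┃$1856.31│Carol Taylor│1003            ┃ fc 6
       ┃$4439.55│Eve Jones   │1004            ┃ e8 2
       ┗━━━━━━━━━━━━━━━━━━━━━━━━━━━━━━━━━━━━━━┛ ee b
                         ┃00000060  3b c8 c8 43 81 0
                         ┃00000070  6a a9 fd 78 4c 4
                         ┃                          
                         ┃                          
━━━━━━━━━━━━━━━━━━━━━━━━━┃                          
                         ┃                          
                         ┃                          
                         ┃                          
                         ┗━━━━━━━━━━━━━━━━━━━━━━━━━━
                                                    
                                                    


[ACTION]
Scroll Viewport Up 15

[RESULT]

                                                    
━━━━━━━━━━━━━━━━━━━━━━━━━━━━━━┓                     
ndarWid┏━━━━━━━━━━━━━━━━━━━━━━━━━━━━━━━━━━━━━━┓     
───────┃ DataTable                            ┃     
      N┠──────────────────────────────────────┨━━━━━
 We Th ┃Amount  │Name        │ID              ┃     
  1  2 ┃────────┼────────────┼────            ┃─────
  8  9 ┃$2853.73│Hank Taylor │1000            ┃ 71 e
14 15 1┃$46.65  │Dave Davis  │1001            ┃ dc 3
 22 23 ┃$2846.87│Carol Jones │1002            ┃ 02 2
 29 30 ┃$1856.31│Carol Taylor│1003            ┃ fc 6
       ┃$4439.55│Eve Jones   │1004            ┃ e8 2
       ┗━━━━━━━━━━━━━━━━━━━━━━━━━━━━━━━━━━━━━━┛ ee b
                         ┃00000060  3b c8 c8 43 81 0
                         ┃00000070  6a a9 fd 78 4c 4
                         ┃                          
                         ┃                          
━━━━━━━━━━━━━━━━━━━━━━━━━┃                          
                         ┃                          
                         ┃                          
                         ┃                          
                         ┗━━━━━━━━━━━━━━━━━━━━━━━━━━


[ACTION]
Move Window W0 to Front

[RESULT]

                                                    
━━━━━━━━━━━━━━━━━━━━━━━━━━━━━━┓                     
ndarWidget                    ┃━━━━━━━━━━━━━━━┓     
──────────────────────────────┨               ┃     
      November 2023           ┃───────────────┨━━━━━
 We Th Fr Sa Su               ┃D              ┃     
  1  2  3  4  5               ┃───            ┃─────
  8  9 10 11 12               ┃000            ┃ 71 e
14 15 16 17 18 19             ┃001            ┃ dc 3
 22 23 24 25 26               ┃002            ┃ 02 2
 29 30                        ┃003            ┃ fc 6
                              ┃004            ┃ e8 2
                              ┃━━━━━━━━━━━━━━━┛ ee b
                              ┃060  3b c8 c8 43 81 0
                              ┃070  6a a9 fd 78 4c 4
                              ┃                     
                              ┃                     
━━━━━━━━━━━━━━━━━━━━━━━━━━━━━━┛                     
                         ┃                          
                         ┃                          
                         ┃                          
                         ┗━━━━━━━━━━━━━━━━━━━━━━━━━━


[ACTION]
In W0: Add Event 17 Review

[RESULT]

                                                    
━━━━━━━━━━━━━━━━━━━━━━━━━━━━━━┓                     
ndarWidget                    ┃━━━━━━━━━━━━━━━┓     
──────────────────────────────┨               ┃     
      November 2023           ┃───────────────┨━━━━━
 We Th Fr Sa Su               ┃D              ┃     
  1  2  3  4  5               ┃───            ┃─────
  8  9 10 11 12               ┃000            ┃ 71 e
14 15 16 17* 18 19            ┃001            ┃ dc 3
 22 23 24 25 26               ┃002            ┃ 02 2
 29 30                        ┃003            ┃ fc 6
                              ┃004            ┃ e8 2
                              ┃━━━━━━━━━━━━━━━┛ ee b
                              ┃060  3b c8 c8 43 81 0
                              ┃070  6a a9 fd 78 4c 4
                              ┃                     
                              ┃                     
━━━━━━━━━━━━━━━━━━━━━━━━━━━━━━┛                     
                         ┃                          
                         ┃                          
                         ┃                          
                         ┗━━━━━━━━━━━━━━━━━━━━━━━━━━


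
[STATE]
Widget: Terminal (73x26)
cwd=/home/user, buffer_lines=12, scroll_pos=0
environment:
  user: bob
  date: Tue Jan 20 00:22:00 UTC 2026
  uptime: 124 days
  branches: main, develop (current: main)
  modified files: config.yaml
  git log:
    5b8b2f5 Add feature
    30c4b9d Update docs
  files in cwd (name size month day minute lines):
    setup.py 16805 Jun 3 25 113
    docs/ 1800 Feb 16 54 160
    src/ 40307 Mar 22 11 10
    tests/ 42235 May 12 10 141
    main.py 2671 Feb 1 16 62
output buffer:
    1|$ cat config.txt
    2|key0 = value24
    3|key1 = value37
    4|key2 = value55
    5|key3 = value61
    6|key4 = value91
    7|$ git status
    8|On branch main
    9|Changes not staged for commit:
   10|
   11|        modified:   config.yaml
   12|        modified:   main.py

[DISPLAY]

$ cat config.txt                                                         
key0 = value24                                                           
key1 = value37                                                           
key2 = value55                                                           
key3 = value61                                                           
key4 = value91                                                           
$ git status                                                             
On branch main                                                           
Changes not staged for commit:                                           
                                                                         
        modified:   config.yaml                                          
        modified:   main.py                                              
$ █                                                                      
                                                                         
                                                                         
                                                                         
                                                                         
                                                                         
                                                                         
                                                                         
                                                                         
                                                                         
                                                                         
                                                                         
                                                                         
                                                                         


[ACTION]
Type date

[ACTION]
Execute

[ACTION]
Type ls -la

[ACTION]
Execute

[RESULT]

$ cat config.txt                                                         
key0 = value24                                                           
key1 = value37                                                           
key2 = value55                                                           
key3 = value61                                                           
key4 = value91                                                           
$ git status                                                             
On branch main                                                           
Changes not staged for commit:                                           
                                                                         
        modified:   config.yaml                                          
        modified:   main.py                                              
$ date                                                                   
Tue Jan 20 00:22:00 UTC 2026                                             
$ ls -la                                                                 
-rw-r--r--  1 bob group    16805 Jun  3 10:25 setup.py                   
drwxr-xr-x  1 bob group     1800 Feb 16 10:54 docs/                      
drwxr-xr-x  1 bob group    40307 Mar 22 10:11 src/                       
drwxr-xr-x  1 bob group    42235 May 12 10:10 tests/                     
-rw-r--r--  1 bob group     2671 Feb  1 10:16 main.py                    
$ █                                                                      
                                                                         
                                                                         
                                                                         
                                                                         
                                                                         


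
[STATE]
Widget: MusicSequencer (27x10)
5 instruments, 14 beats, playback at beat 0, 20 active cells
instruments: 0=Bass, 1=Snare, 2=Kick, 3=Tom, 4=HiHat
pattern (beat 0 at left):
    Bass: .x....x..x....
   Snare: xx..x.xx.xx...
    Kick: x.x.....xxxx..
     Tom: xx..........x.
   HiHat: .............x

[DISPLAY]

      ▼1234567890123       
  Bass·█····█··█····       
 Snare██··█·██·██···       
  Kick█·█·····████··       
   Tom██··········█·       
 HiHat·············█       
                           
                           
                           
                           


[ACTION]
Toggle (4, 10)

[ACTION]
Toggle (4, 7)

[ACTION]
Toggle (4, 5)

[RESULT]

      ▼1234567890123       
  Bass·█····█··█····       
 Snare██··█·██·██···       
  Kick█·█·····████··       
   Tom██··········█·       
 HiHat·····█·█··█··█       
                           
                           
                           
                           


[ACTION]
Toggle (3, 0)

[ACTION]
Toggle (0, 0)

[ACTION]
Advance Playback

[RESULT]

      0▼234567890123       
  Bass██····█··█····       
 Snare██··█·██·██···       
  Kick█·█·····████··       
   Tom·█··········█·       
 HiHat·····█·█··█··█       
                           
                           
                           
                           


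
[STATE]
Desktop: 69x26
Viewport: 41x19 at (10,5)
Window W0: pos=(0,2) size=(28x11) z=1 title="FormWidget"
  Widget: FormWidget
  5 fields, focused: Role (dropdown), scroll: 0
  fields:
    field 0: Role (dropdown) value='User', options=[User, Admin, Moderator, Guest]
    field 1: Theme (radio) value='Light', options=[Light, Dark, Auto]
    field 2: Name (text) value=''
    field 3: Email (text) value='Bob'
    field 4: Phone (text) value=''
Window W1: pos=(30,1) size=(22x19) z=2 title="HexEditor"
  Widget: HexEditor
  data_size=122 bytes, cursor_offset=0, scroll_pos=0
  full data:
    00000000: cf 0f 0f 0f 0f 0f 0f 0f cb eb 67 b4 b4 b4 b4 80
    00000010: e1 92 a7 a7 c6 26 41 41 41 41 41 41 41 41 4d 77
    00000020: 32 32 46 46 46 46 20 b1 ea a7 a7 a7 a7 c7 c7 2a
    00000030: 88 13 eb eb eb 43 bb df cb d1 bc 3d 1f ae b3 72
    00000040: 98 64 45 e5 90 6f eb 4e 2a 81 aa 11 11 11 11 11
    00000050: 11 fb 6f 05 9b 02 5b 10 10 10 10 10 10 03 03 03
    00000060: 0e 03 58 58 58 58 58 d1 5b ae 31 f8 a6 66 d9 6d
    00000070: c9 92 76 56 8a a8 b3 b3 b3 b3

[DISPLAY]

     [User     ▼]┃  ┃00000010  e1 92 a7 a
     (●) Light  (┃  ┃00000020  32 32 46 4
     [          ]┃  ┃00000030  88 13 eb e
     [Bob       ]┃  ┃00000040  98 64 45 e
     [          ]┃  ┃00000050  11 fb 6f 0
                 ┃  ┃00000060  0e 03 58 5
                 ┃  ┃00000070  c9 92 76 5
━━━━━━━━━━━━━━━━━┛  ┃                    
                    ┃                    
                    ┃                    
                    ┃                    
                    ┃                    
                    ┃                    
                    ┃                    
                    ┗━━━━━━━━━━━━━━━━━━━━
                                         
                                         
                                         
                                         


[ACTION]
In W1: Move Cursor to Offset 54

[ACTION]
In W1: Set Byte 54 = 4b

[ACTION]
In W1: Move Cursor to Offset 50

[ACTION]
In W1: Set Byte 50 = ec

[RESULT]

     [User     ▼]┃  ┃00000010  e1 92 a7 a
     (●) Light  (┃  ┃00000020  32 32 46 4
     [          ]┃  ┃00000030  88 13 EC e
     [Bob       ]┃  ┃00000040  98 64 45 e
     [          ]┃  ┃00000050  11 fb 6f 0
                 ┃  ┃00000060  0e 03 58 5
                 ┃  ┃00000070  c9 92 76 5
━━━━━━━━━━━━━━━━━┛  ┃                    
                    ┃                    
                    ┃                    
                    ┃                    
                    ┃                    
                    ┃                    
                    ┃                    
                    ┗━━━━━━━━━━━━━━━━━━━━
                                         
                                         
                                         
                                         


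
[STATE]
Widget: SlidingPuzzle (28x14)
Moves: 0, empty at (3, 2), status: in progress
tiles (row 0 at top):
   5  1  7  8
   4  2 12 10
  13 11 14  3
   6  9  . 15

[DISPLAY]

┌────┬────┬────┬────┐       
│  5 │  1 │  7 │  8 │       
├────┼────┼────┼────┤       
│  4 │  2 │ 12 │ 10 │       
├────┼────┼────┼────┤       
│ 13 │ 11 │ 14 │  3 │       
├────┼────┼────┼────┤       
│  6 │  9 │    │ 15 │       
└────┴────┴────┴────┘       
Moves: 0                    
                            
                            
                            
                            


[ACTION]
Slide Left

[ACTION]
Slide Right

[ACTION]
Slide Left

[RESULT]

┌────┬────┬────┬────┐       
│  5 │  1 │  7 │  8 │       
├────┼────┼────┼────┤       
│  4 │  2 │ 12 │ 10 │       
├────┼────┼────┼────┤       
│ 13 │ 11 │ 14 │  3 │       
├────┼────┼────┼────┤       
│  6 │  9 │ 15 │    │       
└────┴────┴────┴────┘       
Moves: 3                    
                            
                            
                            
                            


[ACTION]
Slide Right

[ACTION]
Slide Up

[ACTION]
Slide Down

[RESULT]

┌────┬────┬────┬────┐       
│  5 │  1 │  7 │  8 │       
├────┼────┼────┼────┤       
│  4 │  2 │ 12 │ 10 │       
├────┼────┼────┼────┤       
│ 13 │ 11 │    │  3 │       
├────┼────┼────┼────┤       
│  6 │  9 │ 14 │ 15 │       
└────┴────┴────┴────┘       
Moves: 5                    
                            
                            
                            
                            


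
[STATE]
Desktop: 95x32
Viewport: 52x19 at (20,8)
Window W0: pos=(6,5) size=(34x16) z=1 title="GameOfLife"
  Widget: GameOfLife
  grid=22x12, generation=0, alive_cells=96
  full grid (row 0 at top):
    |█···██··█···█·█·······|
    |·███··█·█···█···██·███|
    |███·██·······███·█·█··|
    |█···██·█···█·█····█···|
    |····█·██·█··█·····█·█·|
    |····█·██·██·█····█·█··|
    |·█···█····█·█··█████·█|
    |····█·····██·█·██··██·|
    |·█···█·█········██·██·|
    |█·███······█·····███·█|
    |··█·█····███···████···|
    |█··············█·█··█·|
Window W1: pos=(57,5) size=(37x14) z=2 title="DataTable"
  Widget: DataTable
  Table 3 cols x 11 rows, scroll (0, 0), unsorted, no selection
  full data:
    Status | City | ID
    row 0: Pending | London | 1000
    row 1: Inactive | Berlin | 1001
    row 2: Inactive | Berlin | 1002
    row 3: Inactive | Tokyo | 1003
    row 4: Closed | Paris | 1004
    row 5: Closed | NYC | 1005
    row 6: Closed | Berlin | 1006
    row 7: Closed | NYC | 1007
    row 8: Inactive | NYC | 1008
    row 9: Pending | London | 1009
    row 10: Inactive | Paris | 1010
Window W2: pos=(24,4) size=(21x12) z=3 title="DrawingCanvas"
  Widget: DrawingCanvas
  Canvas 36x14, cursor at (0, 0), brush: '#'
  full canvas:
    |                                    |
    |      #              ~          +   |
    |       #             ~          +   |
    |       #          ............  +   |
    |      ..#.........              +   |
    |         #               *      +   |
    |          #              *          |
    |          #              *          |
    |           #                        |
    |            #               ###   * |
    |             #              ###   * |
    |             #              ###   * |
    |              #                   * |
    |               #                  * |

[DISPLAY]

    ┃      #            ┃            ┃Status  │City 
·█··┃       #           ┃            ┃────────┼─────
···█┃       #          .┃            ┃Pending │Londo
███·┃      ..#......... ┃            ┃Inactive│Berli
█···┃         #         ┃            ┃Inactive│Berli
····┃          #        ┃            ┃Inactive│Tokyo
····┃          #        ┃            ┃Closed  │Paris
··██┗━━━━━━━━━━━━━━━━━━━┛            ┃Closed  │NYC  
█·██··██·          ┃                 ┃Closed  │Berli
···██·██·          ┃                 ┃Closed  │NYC  
····███·█          ┃                 ┗━━━━━━━━━━━━━━
··████···          ┃                                
━━━━━━━━━━━━━━━━━━━┛                                
                                                    
                                                    
                                                    
                                                    
                                                    
                                                    


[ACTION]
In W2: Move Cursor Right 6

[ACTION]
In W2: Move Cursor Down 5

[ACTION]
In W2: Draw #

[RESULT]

    ┃      #            ┃            ┃Status  │City 
·█··┃       #           ┃            ┃────────┼─────
···█┃       #          .┃            ┃Pending │Londo
███·┃      ..#......... ┃            ┃Inactive│Berli
█···┃      #  #         ┃            ┃Inactive│Berli
····┃          #        ┃            ┃Inactive│Tokyo
····┃          #        ┃            ┃Closed  │Paris
··██┗━━━━━━━━━━━━━━━━━━━┛            ┃Closed  │NYC  
█·██··██·          ┃                 ┃Closed  │Berli
···██·██·          ┃                 ┃Closed  │NYC  
····███·█          ┃                 ┗━━━━━━━━━━━━━━
··████···          ┃                                
━━━━━━━━━━━━━━━━━━━┛                                
                                                    
                                                    
                                                    
                                                    
                                                    
                                                    


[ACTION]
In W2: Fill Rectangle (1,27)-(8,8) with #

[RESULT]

    ┃      # ###########┃            ┃Status  │City 
·█··┃       ############┃            ┃────────┼─────
···█┃       ############┃            ┃Pending │Londo
███·┃      ..###########┃            ┃Inactive│Berli
█···┃      # ###########┃            ┃Inactive│Berli
····┃        ###########┃            ┃Inactive│Tokyo
····┃        ###########┃            ┃Closed  │Paris
··██┗━━━━━━━━━━━━━━━━━━━┛            ┃Closed  │NYC  
█·██··██·          ┃                 ┃Closed  │Berli
···██·██·          ┃                 ┃Closed  │NYC  
····███·█          ┃                 ┗━━━━━━━━━━━━━━
··████···          ┃                                
━━━━━━━━━━━━━━━━━━━┛                                
                                                    
                                                    
                                                    
                                                    
                                                    
                                                    


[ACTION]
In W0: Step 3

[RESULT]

    ┃      # ###########┃            ┃Status  │City 
···█┃       ############┃            ┃────────┼─────
··██┃       ############┃            ┃Pending │Londo
███·┃      ..###########┃            ┃Inactive│Berli
··█·┃      # ###########┃            ┃Inactive│Berli
····┃        ###########┃            ┃Inactive│Tokyo
····┃        ###########┃            ┃Closed  │Paris
····┗━━━━━━━━━━━━━━━━━━━┛            ┃Closed  │NYC  
··█······          ┃                 ┃Closed  │Berli
█··█·····          ┃                 ┃Closed  │NYC  
···█·····          ┃                 ┗━━━━━━━━━━━━━━
·█·······          ┃                                
━━━━━━━━━━━━━━━━━━━┛                                
                                                    
                                                    
                                                    
                                                    
                                                    
                                                    
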